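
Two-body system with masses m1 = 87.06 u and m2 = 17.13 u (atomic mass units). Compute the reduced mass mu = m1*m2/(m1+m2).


mu = m1 * m2 / (m1 + m2)
= 87.06 * 17.13 / (87.06 + 17.13)
= 1491.3378 / 104.19
= 14.3136 u

14.3136


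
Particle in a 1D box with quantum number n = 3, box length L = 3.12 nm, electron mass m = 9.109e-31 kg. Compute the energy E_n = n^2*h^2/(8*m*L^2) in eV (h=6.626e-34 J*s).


E = n^2 * h^2 / (8 * m * L^2)
= 3^2 * (6.626e-34)^2 / (8 * 9.109e-31 * (3.12e-9)^2)
= 9 * 4.3904e-67 / (8 * 9.109e-31 * 9.7344e-18)
= 5.5703e-20 J
= 0.3477 eV

0.3477


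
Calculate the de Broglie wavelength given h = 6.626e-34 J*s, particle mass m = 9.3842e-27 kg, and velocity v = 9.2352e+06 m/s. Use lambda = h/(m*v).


lambda = h / (m * v)
= 6.626e-34 / (9.3842e-27 * 9.2352e+06)
= 6.626e-34 / 8.6665e-20
= 7.6455e-15 m

7.6455e-15


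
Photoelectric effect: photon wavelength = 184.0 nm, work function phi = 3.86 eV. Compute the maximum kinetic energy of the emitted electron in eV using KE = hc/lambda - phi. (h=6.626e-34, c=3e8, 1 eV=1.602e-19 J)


E_photon = hc / lambda
= (6.626e-34)(3e8) / (184.0e-9)
= 1.0803e-18 J
= 6.7436 eV
KE = E_photon - phi
= 6.7436 - 3.86
= 2.8836 eV

2.8836


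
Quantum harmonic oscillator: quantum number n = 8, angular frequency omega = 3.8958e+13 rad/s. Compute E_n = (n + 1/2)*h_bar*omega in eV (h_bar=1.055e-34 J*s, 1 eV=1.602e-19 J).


E = (n + 1/2) * h_bar * omega
= (8 + 0.5) * 1.055e-34 * 3.8958e+13
= 8.5 * 4.1101e-21
= 3.4936e-20 J
= 0.2181 eV

0.2181


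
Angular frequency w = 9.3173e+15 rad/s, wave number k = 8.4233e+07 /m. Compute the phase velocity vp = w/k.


vp = w / k
= 9.3173e+15 / 8.4233e+07
= 1.1061e+08 m/s

1.1061e+08


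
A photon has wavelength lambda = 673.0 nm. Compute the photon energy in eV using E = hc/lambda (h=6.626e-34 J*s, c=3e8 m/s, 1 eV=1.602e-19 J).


E = hc / lambda
= (6.626e-34)(3e8) / (673.0e-9)
= 1.9878e-25 / 6.7300e-07
= 2.9536e-19 J
Converting to eV: 2.9536e-19 / 1.602e-19
= 1.8437 eV

1.8437


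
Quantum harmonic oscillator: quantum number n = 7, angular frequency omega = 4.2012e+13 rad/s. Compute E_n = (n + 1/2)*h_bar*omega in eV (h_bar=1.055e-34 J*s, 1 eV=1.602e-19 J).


E = (n + 1/2) * h_bar * omega
= (7 + 0.5) * 1.055e-34 * 4.2012e+13
= 7.5 * 4.4323e-21
= 3.3242e-20 J
= 0.2075 eV

0.2075


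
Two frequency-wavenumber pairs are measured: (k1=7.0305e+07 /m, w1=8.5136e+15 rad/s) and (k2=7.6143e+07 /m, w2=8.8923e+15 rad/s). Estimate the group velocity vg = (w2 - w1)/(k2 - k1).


vg = (w2 - w1) / (k2 - k1)
= (8.8923e+15 - 8.5136e+15) / (7.6143e+07 - 7.0305e+07)
= 3.7870e+14 / 5.8380e+06
= 6.4868e+07 m/s

6.4868e+07


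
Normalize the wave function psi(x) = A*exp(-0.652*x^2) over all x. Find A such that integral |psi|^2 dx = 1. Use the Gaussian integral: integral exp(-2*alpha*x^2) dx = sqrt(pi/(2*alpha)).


integral |psi|^2 dx = A^2 * sqrt(pi/(2*alpha)) = 1
A^2 = sqrt(2*alpha/pi)
= sqrt(2 * 0.652 / pi)
= 0.644264
A = sqrt(0.644264)
= 0.8027

0.8027


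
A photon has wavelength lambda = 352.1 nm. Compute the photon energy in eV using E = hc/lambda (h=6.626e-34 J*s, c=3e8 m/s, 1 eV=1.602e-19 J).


E = hc / lambda
= (6.626e-34)(3e8) / (352.1e-9)
= 1.9878e-25 / 3.5210e-07
= 5.6456e-19 J
Converting to eV: 5.6456e-19 / 1.602e-19
= 3.5241 eV

3.5241


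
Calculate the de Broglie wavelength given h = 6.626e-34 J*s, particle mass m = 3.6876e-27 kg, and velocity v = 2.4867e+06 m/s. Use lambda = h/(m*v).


lambda = h / (m * v)
= 6.626e-34 / (3.6876e-27 * 2.4867e+06)
= 6.626e-34 / 9.1700e-21
= 7.2258e-14 m

7.2258e-14


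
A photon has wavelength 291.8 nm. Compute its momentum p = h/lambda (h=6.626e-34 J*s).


p = h / lambda
= 6.626e-34 / (291.8e-9)
= 6.626e-34 / 2.9180e-07
= 2.2707e-27 kg*m/s

2.2707e-27


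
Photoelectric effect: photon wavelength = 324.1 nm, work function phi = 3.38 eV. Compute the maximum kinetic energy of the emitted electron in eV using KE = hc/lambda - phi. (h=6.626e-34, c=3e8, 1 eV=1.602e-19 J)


E_photon = hc / lambda
= (6.626e-34)(3e8) / (324.1e-9)
= 6.1333e-19 J
= 3.8285 eV
KE = E_photon - phi
= 3.8285 - 3.38
= 0.4485 eV

0.4485


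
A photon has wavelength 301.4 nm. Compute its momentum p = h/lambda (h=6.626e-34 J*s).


p = h / lambda
= 6.626e-34 / (301.4e-9)
= 6.626e-34 / 3.0140e-07
= 2.1984e-27 kg*m/s

2.1984e-27


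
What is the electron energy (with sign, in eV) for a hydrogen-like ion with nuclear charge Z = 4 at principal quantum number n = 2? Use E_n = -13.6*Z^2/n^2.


E_n = -13.6 * Z^2 / n^2
= -13.6 * 4^2 / 2^2
= -13.6 * 16 / 4
= -54.4 eV

-54.4


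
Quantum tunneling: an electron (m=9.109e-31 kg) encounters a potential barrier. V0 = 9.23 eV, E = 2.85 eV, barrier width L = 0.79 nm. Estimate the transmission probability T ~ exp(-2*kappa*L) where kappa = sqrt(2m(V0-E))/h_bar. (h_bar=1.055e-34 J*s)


V0 - E = 6.38 eV = 1.0221e-18 J
kappa = sqrt(2 * m * (V0-E)) / h_bar
= sqrt(2 * 9.109e-31 * 1.0221e-18) / 1.055e-34
= 1.2934e+10 /m
2*kappa*L = 2 * 1.2934e+10 * 0.79e-9
= 20.436
T = exp(-20.436) = 1.332736e-09

1.332736e-09


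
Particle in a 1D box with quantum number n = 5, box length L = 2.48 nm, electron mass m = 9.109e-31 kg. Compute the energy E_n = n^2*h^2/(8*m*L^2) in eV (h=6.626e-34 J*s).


E = n^2 * h^2 / (8 * m * L^2)
= 5^2 * (6.626e-34)^2 / (8 * 9.109e-31 * (2.48e-9)^2)
= 25 * 4.3904e-67 / (8 * 9.109e-31 * 6.1504e-18)
= 2.4489e-19 J
= 1.5287 eV

1.5287


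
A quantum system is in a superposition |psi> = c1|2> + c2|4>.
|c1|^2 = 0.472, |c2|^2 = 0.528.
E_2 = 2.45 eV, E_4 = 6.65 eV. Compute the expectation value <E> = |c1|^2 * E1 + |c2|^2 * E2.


<E> = |c1|^2 * E1 + |c2|^2 * E2
= 0.472 * 2.45 + 0.528 * 6.65
= 1.1564 + 3.5112
= 4.6676 eV

4.6676


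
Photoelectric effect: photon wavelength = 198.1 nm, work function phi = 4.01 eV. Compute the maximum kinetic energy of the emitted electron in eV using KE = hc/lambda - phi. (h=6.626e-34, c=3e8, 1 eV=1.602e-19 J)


E_photon = hc / lambda
= (6.626e-34)(3e8) / (198.1e-9)
= 1.0034e-18 J
= 6.2636 eV
KE = E_photon - phi
= 6.2636 - 4.01
= 2.2536 eV

2.2536


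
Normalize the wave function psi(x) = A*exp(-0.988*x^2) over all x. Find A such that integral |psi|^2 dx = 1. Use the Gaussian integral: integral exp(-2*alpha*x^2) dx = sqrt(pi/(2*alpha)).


integral |psi|^2 dx = A^2 * sqrt(pi/(2*alpha)) = 1
A^2 = sqrt(2*alpha/pi)
= sqrt(2 * 0.988 / pi)
= 0.793083
A = sqrt(0.793083)
= 0.8906

0.8906


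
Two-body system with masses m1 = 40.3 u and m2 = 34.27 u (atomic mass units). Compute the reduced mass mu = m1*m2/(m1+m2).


mu = m1 * m2 / (m1 + m2)
= 40.3 * 34.27 / (40.3 + 34.27)
= 1381.081 / 74.57
= 18.5206 u

18.5206


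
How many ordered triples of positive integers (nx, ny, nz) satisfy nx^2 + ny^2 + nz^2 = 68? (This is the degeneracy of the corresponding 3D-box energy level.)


Enumerate all (nx, ny, nz) with nx^2 + ny^2 + nz^2 = 68:
(4,4,6)
(4,6,4)
(6,4,4)
Total degeneracy = 3

3


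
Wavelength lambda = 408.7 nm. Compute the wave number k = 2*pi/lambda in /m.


k = 2 * pi / lambda
= 6.2832 / (408.7e-9)
= 6.2832 / 4.0870e-07
= 1.5374e+07 /m

1.5374e+07


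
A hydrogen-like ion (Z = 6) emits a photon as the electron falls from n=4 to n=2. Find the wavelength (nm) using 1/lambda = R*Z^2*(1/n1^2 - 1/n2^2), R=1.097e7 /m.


1/lambda = R * Z^2 * (1/n1^2 - 1/n2^2)
= 1.097e7 * 6^2 * (1/2^2 - 1/4^2)
= 1.097e7 * 36 * (0.25 - 0.0625)
= 7.4048e+07 /m
lambda = 1 / 7.4048e+07
= 13.5048 nm

13.5048


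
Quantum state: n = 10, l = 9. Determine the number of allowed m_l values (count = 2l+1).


m_l ranges from -l to +l in integer steps
So m_l goes from -9 to +9
Count = 2l + 1 = 2*9 + 1
= 19

19


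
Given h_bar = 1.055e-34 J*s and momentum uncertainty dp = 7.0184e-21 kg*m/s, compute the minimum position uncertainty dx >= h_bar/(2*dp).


dx = h_bar / (2 * dp)
= 1.055e-34 / (2 * 7.0184e-21)
= 1.055e-34 / 1.4037e-20
= 7.5160e-15 m

7.5160e-15


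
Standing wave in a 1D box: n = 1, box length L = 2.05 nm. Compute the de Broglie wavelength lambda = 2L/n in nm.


lambda = 2L / n
= 2 * 2.05 / 1
= 4.1 / 1
= 4.1 nm

4.1


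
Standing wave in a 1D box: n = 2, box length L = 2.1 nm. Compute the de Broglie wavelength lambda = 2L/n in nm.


lambda = 2L / n
= 2 * 2.1 / 2
= 4.2 / 2
= 2.1 nm

2.1


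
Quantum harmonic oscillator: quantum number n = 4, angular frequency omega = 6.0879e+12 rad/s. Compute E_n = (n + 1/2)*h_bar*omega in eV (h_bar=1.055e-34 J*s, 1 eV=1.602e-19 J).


E = (n + 1/2) * h_bar * omega
= (4 + 0.5) * 1.055e-34 * 6.0879e+12
= 4.5 * 6.4227e-22
= 2.8902e-21 J
= 0.018 eV

0.018


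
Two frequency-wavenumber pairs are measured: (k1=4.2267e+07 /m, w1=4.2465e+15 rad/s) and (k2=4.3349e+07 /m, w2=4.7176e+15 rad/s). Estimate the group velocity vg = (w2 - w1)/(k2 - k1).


vg = (w2 - w1) / (k2 - k1)
= (4.7176e+15 - 4.2465e+15) / (4.3349e+07 - 4.2267e+07)
= 4.7110e+14 / 1.0820e+06
= 4.3540e+08 m/s

4.3540e+08


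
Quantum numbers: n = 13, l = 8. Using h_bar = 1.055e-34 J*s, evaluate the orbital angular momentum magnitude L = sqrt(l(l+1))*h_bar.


L = sqrt(l*(l+1)) * h_bar
= sqrt(8 * 9) * 1.055e-34
= sqrt(72) * 1.055e-34
= 8.4853 * 1.055e-34
= 8.9520e-34 J*s

8.9520e-34


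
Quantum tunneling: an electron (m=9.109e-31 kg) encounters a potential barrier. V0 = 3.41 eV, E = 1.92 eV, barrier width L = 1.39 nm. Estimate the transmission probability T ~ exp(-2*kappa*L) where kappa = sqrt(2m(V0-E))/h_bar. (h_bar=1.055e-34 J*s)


V0 - E = 1.49 eV = 2.3870e-19 J
kappa = sqrt(2 * m * (V0-E)) / h_bar
= sqrt(2 * 9.109e-31 * 2.3870e-19) / 1.055e-34
= 6.2506e+09 /m
2*kappa*L = 2 * 6.2506e+09 * 1.39e-9
= 17.3767
T = exp(-17.3767) = 2.840528e-08

2.840528e-08


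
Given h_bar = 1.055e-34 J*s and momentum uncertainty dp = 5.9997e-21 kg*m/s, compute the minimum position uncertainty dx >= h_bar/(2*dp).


dx = h_bar / (2 * dp)
= 1.055e-34 / (2 * 5.9997e-21)
= 1.055e-34 / 1.1999e-20
= 8.7921e-15 m

8.7921e-15


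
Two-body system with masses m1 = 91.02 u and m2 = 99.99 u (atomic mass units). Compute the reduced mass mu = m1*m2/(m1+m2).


mu = m1 * m2 / (m1 + m2)
= 91.02 * 99.99 / (91.02 + 99.99)
= 9101.0898 / 191.01
= 47.6472 u

47.6472


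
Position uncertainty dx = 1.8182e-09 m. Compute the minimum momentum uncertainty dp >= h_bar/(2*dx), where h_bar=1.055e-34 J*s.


dp = h_bar / (2 * dx)
= 1.055e-34 / (2 * 1.8182e-09)
= 1.055e-34 / 3.6364e-09
= 2.9012e-26 kg*m/s

2.9012e-26


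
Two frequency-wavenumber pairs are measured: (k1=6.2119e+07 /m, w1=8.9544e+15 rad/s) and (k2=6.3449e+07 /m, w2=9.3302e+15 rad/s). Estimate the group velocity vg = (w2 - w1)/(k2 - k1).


vg = (w2 - w1) / (k2 - k1)
= (9.3302e+15 - 8.9544e+15) / (6.3449e+07 - 6.2119e+07)
= 3.7580e+14 / 1.3300e+06
= 2.8256e+08 m/s

2.8256e+08


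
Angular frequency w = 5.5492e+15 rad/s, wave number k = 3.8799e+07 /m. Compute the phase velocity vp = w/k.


vp = w / k
= 5.5492e+15 / 3.8799e+07
= 1.4302e+08 m/s

1.4302e+08


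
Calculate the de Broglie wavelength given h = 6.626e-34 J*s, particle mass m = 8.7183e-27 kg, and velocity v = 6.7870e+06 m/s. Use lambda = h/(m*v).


lambda = h / (m * v)
= 6.626e-34 / (8.7183e-27 * 6.7870e+06)
= 6.626e-34 / 5.9171e-20
= 1.1198e-14 m

1.1198e-14


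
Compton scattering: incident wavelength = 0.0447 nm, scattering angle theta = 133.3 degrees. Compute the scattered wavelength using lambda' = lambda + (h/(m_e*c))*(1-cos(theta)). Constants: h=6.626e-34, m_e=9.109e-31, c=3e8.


Compton wavelength: h/(m_e*c) = 2.4247e-12 m
d_lambda = 2.4247e-12 * (1 - cos(133.3 deg))
= 2.4247e-12 * 1.685818
= 4.0876e-12 m = 0.004088 nm
lambda' = 0.0447 + 0.004088
= 0.048788 nm

0.048788


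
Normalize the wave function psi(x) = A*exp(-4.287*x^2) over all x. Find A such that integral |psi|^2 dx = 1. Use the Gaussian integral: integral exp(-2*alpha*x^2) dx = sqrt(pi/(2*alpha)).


integral |psi|^2 dx = A^2 * sqrt(pi/(2*alpha)) = 1
A^2 = sqrt(2*alpha/pi)
= sqrt(2 * 4.287 / pi)
= 1.652026
A = sqrt(1.652026)
= 1.2853

1.2853


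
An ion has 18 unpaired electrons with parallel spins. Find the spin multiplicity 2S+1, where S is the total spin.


Total spin S = N * (1/2) = 18 * 0.5 = 9.0
Spin multiplicity = 2S + 1
= 2 * 9.0 + 1
= 19

19


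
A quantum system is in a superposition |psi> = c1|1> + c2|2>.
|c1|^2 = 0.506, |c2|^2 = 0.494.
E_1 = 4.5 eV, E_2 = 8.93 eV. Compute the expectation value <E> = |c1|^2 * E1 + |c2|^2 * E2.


<E> = |c1|^2 * E1 + |c2|^2 * E2
= 0.506 * 4.5 + 0.494 * 8.93
= 2.277 + 4.4114
= 6.6884 eV

6.6884


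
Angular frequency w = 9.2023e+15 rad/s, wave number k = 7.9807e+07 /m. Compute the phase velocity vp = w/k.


vp = w / k
= 9.2023e+15 / 7.9807e+07
= 1.1531e+08 m/s

1.1531e+08


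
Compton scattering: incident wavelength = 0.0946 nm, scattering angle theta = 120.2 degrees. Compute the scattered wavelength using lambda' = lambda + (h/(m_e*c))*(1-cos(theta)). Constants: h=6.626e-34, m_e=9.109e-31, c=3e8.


Compton wavelength: h/(m_e*c) = 2.4247e-12 m
d_lambda = 2.4247e-12 * (1 - cos(120.2 deg))
= 2.4247e-12 * 1.50302
= 3.6444e-12 m = 0.003644 nm
lambda' = 0.0946 + 0.003644
= 0.098244 nm

0.098244


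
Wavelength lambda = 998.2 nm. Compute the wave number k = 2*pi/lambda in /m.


k = 2 * pi / lambda
= 6.2832 / (998.2e-9)
= 6.2832 / 9.9820e-07
= 6.2945e+06 /m

6.2945e+06


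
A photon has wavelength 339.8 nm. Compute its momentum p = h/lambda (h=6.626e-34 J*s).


p = h / lambda
= 6.626e-34 / (339.8e-9)
= 6.626e-34 / 3.3980e-07
= 1.9500e-27 kg*m/s

1.9500e-27


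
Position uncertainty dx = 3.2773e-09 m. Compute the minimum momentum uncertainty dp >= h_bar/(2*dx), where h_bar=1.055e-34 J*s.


dp = h_bar / (2 * dx)
= 1.055e-34 / (2 * 3.2773e-09)
= 1.055e-34 / 6.5546e-09
= 1.6096e-26 kg*m/s

1.6096e-26


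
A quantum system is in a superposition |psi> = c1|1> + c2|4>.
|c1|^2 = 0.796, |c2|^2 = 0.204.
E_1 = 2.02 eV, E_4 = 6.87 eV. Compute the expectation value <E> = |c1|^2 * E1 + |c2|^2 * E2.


<E> = |c1|^2 * E1 + |c2|^2 * E2
= 0.796 * 2.02 + 0.204 * 6.87
= 1.6079 + 1.4015
= 3.0094 eV

3.0094


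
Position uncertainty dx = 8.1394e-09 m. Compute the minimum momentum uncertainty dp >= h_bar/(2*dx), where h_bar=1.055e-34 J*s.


dp = h_bar / (2 * dx)
= 1.055e-34 / (2 * 8.1394e-09)
= 1.055e-34 / 1.6279e-08
= 6.4808e-27 kg*m/s

6.4808e-27


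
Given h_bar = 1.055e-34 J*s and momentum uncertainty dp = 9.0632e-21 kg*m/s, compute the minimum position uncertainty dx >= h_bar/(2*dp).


dx = h_bar / (2 * dp)
= 1.055e-34 / (2 * 9.0632e-21)
= 1.055e-34 / 1.8126e-20
= 5.8202e-15 m

5.8202e-15


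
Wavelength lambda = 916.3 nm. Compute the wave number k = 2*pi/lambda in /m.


k = 2 * pi / lambda
= 6.2832 / (916.3e-9)
= 6.2832 / 9.1630e-07
= 6.8571e+06 /m

6.8571e+06


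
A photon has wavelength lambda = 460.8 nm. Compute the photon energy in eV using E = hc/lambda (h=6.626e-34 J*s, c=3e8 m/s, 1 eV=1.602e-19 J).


E = hc / lambda
= (6.626e-34)(3e8) / (460.8e-9)
= 1.9878e-25 / 4.6080e-07
= 4.3138e-19 J
Converting to eV: 4.3138e-19 / 1.602e-19
= 2.6928 eV

2.6928


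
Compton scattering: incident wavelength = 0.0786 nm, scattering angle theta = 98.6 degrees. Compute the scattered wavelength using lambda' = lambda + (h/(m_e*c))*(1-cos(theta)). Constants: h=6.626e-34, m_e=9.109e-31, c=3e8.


Compton wavelength: h/(m_e*c) = 2.4247e-12 m
d_lambda = 2.4247e-12 * (1 - cos(98.6 deg))
= 2.4247e-12 * 1.149535
= 2.7873e-12 m = 0.002787 nm
lambda' = 0.0786 + 0.002787
= 0.081387 nm

0.081387


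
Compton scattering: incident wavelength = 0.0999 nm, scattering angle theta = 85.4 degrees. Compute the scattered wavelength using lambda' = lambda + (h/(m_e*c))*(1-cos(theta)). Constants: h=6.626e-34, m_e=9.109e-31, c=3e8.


Compton wavelength: h/(m_e*c) = 2.4247e-12 m
d_lambda = 2.4247e-12 * (1 - cos(85.4 deg))
= 2.4247e-12 * 0.919801
= 2.2302e-12 m = 0.00223 nm
lambda' = 0.0999 + 0.00223
= 0.10213 nm

0.10213


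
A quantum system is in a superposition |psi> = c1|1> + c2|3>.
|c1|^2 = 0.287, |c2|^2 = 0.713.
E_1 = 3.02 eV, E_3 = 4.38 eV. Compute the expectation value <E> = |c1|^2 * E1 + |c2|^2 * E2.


<E> = |c1|^2 * E1 + |c2|^2 * E2
= 0.287 * 3.02 + 0.713 * 4.38
= 0.8667 + 3.1229
= 3.9897 eV

3.9897


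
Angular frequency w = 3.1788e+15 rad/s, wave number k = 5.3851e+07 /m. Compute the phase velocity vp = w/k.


vp = w / k
= 3.1788e+15 / 5.3851e+07
= 5.9030e+07 m/s

5.9030e+07


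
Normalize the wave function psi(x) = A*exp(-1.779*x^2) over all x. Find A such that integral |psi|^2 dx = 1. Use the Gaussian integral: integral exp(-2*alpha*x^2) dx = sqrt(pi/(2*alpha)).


integral |psi|^2 dx = A^2 * sqrt(pi/(2*alpha)) = 1
A^2 = sqrt(2*alpha/pi)
= sqrt(2 * 1.779 / pi)
= 1.064212
A = sqrt(1.064212)
= 1.0316

1.0316


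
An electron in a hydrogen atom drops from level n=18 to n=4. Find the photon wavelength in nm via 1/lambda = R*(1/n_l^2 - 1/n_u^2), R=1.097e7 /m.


1/lambda = R * (1/n_l^2 - 1/n_u^2)
= 1.097e7 * (1/4^2 - 1/18^2)
= 1.097e7 * (0.0625 - 0.003086)
= 1.097e7 * 0.059414
= 6.5177e+05 /m
lambda = 1 / 6.5177e+05 = 1534.2907 nm

1534.2907


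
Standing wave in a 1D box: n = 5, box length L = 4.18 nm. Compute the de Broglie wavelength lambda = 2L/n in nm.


lambda = 2L / n
= 2 * 4.18 / 5
= 8.36 / 5
= 1.672 nm

1.672


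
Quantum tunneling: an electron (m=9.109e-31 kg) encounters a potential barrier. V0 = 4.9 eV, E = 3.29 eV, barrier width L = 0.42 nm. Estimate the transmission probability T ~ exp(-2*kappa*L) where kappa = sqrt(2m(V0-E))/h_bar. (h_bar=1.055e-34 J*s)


V0 - E = 1.61 eV = 2.5792e-19 J
kappa = sqrt(2 * m * (V0-E)) / h_bar
= sqrt(2 * 9.109e-31 * 2.5792e-19) / 1.055e-34
= 6.4974e+09 /m
2*kappa*L = 2 * 6.4974e+09 * 0.42e-9
= 5.4578
T = exp(-5.4578) = 4.262723e-03

4.262723e-03


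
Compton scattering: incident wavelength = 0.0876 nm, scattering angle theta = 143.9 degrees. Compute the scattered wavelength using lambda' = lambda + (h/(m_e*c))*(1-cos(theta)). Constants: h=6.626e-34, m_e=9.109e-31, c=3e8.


Compton wavelength: h/(m_e*c) = 2.4247e-12 m
d_lambda = 2.4247e-12 * (1 - cos(143.9 deg))
= 2.4247e-12 * 1.80799
= 4.3838e-12 m = 0.004384 nm
lambda' = 0.0876 + 0.004384
= 0.091984 nm

0.091984


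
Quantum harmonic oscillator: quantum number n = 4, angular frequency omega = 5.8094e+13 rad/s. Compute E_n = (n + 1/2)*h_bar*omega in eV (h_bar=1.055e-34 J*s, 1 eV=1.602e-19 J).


E = (n + 1/2) * h_bar * omega
= (4 + 0.5) * 1.055e-34 * 5.8094e+13
= 4.5 * 6.1289e-21
= 2.7580e-20 J
= 0.1722 eV

0.1722


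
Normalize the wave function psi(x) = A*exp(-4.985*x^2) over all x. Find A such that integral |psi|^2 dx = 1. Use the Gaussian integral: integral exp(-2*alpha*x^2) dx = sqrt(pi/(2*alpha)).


integral |psi|^2 dx = A^2 * sqrt(pi/(2*alpha)) = 1
A^2 = sqrt(2*alpha/pi)
= sqrt(2 * 4.985 / pi)
= 1.781446
A = sqrt(1.781446)
= 1.3347

1.3347


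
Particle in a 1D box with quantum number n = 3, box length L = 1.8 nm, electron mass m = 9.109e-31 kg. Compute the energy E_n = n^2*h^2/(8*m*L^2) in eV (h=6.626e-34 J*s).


E = n^2 * h^2 / (8 * m * L^2)
= 3^2 * (6.626e-34)^2 / (8 * 9.109e-31 * (1.8e-9)^2)
= 9 * 4.3904e-67 / (8 * 9.109e-31 * 3.2400e-18)
= 1.6736e-19 J
= 1.0447 eV

1.0447


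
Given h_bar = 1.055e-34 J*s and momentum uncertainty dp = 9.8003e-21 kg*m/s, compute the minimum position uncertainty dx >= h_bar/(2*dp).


dx = h_bar / (2 * dp)
= 1.055e-34 / (2 * 9.8003e-21)
= 1.055e-34 / 1.9601e-20
= 5.3825e-15 m

5.3825e-15


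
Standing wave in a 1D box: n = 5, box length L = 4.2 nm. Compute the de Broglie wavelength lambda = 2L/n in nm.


lambda = 2L / n
= 2 * 4.2 / 5
= 8.4 / 5
= 1.68 nm

1.68


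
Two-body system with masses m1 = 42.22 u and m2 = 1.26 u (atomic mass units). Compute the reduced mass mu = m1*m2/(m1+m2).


mu = m1 * m2 / (m1 + m2)
= 42.22 * 1.26 / (42.22 + 1.26)
= 53.1972 / 43.48
= 1.2235 u

1.2235


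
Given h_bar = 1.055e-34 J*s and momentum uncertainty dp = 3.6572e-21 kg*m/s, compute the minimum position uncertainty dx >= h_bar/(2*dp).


dx = h_bar / (2 * dp)
= 1.055e-34 / (2 * 3.6572e-21)
= 1.055e-34 / 7.3144e-21
= 1.4424e-14 m

1.4424e-14


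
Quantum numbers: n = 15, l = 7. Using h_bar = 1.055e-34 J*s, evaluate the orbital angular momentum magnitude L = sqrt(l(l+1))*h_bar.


L = sqrt(l*(l+1)) * h_bar
= sqrt(7 * 8) * 1.055e-34
= sqrt(56) * 1.055e-34
= 7.4833 * 1.055e-34
= 7.8949e-34 J*s

7.8949e-34


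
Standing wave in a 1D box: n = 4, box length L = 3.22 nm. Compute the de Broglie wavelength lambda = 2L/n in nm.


lambda = 2L / n
= 2 * 3.22 / 4
= 6.44 / 4
= 1.61 nm

1.61


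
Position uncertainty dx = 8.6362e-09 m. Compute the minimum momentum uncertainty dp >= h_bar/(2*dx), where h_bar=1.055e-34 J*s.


dp = h_bar / (2 * dx)
= 1.055e-34 / (2 * 8.6362e-09)
= 1.055e-34 / 1.7272e-08
= 6.1080e-27 kg*m/s

6.1080e-27


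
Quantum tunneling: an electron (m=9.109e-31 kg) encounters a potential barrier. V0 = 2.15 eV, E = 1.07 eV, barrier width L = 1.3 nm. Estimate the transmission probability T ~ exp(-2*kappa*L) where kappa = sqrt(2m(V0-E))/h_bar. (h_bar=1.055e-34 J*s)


V0 - E = 1.08 eV = 1.7302e-19 J
kappa = sqrt(2 * m * (V0-E)) / h_bar
= sqrt(2 * 9.109e-31 * 1.7302e-19) / 1.055e-34
= 5.3216e+09 /m
2*kappa*L = 2 * 5.3216e+09 * 1.3e-9
= 13.8361
T = exp(-13.8361) = 9.795999e-07

9.795999e-07


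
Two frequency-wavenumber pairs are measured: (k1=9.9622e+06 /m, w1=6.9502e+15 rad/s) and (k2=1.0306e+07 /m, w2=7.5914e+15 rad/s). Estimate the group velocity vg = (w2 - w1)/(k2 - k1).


vg = (w2 - w1) / (k2 - k1)
= (7.5914e+15 - 6.9502e+15) / (1.0306e+07 - 9.9622e+06)
= 6.4120e+14 / 3.4380e+05
= 1.8650e+09 m/s

1.8650e+09


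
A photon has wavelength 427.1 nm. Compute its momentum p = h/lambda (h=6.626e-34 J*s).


p = h / lambda
= 6.626e-34 / (427.1e-9)
= 6.626e-34 / 4.2710e-07
= 1.5514e-27 kg*m/s

1.5514e-27


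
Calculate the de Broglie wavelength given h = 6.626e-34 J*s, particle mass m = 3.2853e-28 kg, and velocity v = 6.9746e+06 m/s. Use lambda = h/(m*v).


lambda = h / (m * v)
= 6.626e-34 / (3.2853e-28 * 6.9746e+06)
= 6.626e-34 / 2.2914e-21
= 2.8917e-13 m

2.8917e-13


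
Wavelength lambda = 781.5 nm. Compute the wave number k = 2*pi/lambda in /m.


k = 2 * pi / lambda
= 6.2832 / (781.5e-9)
= 6.2832 / 7.8150e-07
= 8.0399e+06 /m

8.0399e+06


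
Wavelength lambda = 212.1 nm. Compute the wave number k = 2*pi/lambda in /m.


k = 2 * pi / lambda
= 6.2832 / (212.1e-9)
= 6.2832 / 2.1210e-07
= 2.9624e+07 /m

2.9624e+07


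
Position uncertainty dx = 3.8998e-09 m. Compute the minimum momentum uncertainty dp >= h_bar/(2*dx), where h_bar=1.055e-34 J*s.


dp = h_bar / (2 * dx)
= 1.055e-34 / (2 * 3.8998e-09)
= 1.055e-34 / 7.7996e-09
= 1.3526e-26 kg*m/s

1.3526e-26


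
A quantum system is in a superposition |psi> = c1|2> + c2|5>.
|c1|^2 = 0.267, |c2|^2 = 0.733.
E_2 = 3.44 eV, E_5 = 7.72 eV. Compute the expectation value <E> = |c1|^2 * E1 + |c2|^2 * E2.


<E> = |c1|^2 * E1 + |c2|^2 * E2
= 0.267 * 3.44 + 0.733 * 7.72
= 0.9185 + 5.6588
= 6.5772 eV

6.5772


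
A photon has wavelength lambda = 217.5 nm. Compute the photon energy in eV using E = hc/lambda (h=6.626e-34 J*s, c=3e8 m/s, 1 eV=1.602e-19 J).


E = hc / lambda
= (6.626e-34)(3e8) / (217.5e-9)
= 1.9878e-25 / 2.1750e-07
= 9.1393e-19 J
Converting to eV: 9.1393e-19 / 1.602e-19
= 5.7049 eV

5.7049


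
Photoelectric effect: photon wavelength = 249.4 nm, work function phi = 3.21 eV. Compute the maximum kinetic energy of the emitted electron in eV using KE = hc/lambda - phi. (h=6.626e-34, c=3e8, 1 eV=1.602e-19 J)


E_photon = hc / lambda
= (6.626e-34)(3e8) / (249.4e-9)
= 7.9703e-19 J
= 4.9752 eV
KE = E_photon - phi
= 4.9752 - 3.21
= 1.7652 eV

1.7652


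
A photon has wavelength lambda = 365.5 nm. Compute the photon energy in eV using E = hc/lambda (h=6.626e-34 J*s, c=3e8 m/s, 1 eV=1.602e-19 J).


E = hc / lambda
= (6.626e-34)(3e8) / (365.5e-9)
= 1.9878e-25 / 3.6550e-07
= 5.4386e-19 J
Converting to eV: 5.4386e-19 / 1.602e-19
= 3.3949 eV

3.3949


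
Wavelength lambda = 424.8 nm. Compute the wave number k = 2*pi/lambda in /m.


k = 2 * pi / lambda
= 6.2832 / (424.8e-9)
= 6.2832 / 4.2480e-07
= 1.4791e+07 /m

1.4791e+07


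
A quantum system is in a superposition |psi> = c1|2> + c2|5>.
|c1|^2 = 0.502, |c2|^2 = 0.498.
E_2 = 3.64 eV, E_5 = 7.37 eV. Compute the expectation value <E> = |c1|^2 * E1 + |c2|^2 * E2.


<E> = |c1|^2 * E1 + |c2|^2 * E2
= 0.502 * 3.64 + 0.498 * 7.37
= 1.8273 + 3.6703
= 5.4975 eV

5.4975


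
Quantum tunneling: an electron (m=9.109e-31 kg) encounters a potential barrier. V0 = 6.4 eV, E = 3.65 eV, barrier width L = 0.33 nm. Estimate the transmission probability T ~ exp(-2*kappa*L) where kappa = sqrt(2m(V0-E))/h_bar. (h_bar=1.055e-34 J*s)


V0 - E = 2.75 eV = 4.4055e-19 J
kappa = sqrt(2 * m * (V0-E)) / h_bar
= sqrt(2 * 9.109e-31 * 4.4055e-19) / 1.055e-34
= 8.4917e+09 /m
2*kappa*L = 2 * 8.4917e+09 * 0.33e-9
= 5.6045
T = exp(-5.6045) = 3.681139e-03

3.681139e-03


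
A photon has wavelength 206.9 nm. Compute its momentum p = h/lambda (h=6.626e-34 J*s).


p = h / lambda
= 6.626e-34 / (206.9e-9)
= 6.626e-34 / 2.0690e-07
= 3.2025e-27 kg*m/s

3.2025e-27


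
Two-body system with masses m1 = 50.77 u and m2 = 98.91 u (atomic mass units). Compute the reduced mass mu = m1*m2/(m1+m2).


mu = m1 * m2 / (m1 + m2)
= 50.77 * 98.91 / (50.77 + 98.91)
= 5021.6607 / 149.68
= 33.5493 u

33.5493


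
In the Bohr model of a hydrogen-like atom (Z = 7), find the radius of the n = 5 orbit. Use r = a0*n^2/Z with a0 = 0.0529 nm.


r = a0 * n^2 / Z
= 0.0529 * 5^2 / 7
= 0.0529 * 25 / 7
= 0.1889 nm

0.1889


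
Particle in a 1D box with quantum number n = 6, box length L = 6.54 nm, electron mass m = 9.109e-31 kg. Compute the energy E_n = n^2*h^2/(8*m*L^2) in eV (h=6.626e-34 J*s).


E = n^2 * h^2 / (8 * m * L^2)
= 6^2 * (6.626e-34)^2 / (8 * 9.109e-31 * (6.54e-9)^2)
= 36 * 4.3904e-67 / (8 * 9.109e-31 * 4.2772e-17)
= 5.0709e-20 J
= 0.3165 eV

0.3165


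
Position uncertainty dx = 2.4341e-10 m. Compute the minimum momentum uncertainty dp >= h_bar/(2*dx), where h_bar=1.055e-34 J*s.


dp = h_bar / (2 * dx)
= 1.055e-34 / (2 * 2.4341e-10)
= 1.055e-34 / 4.8682e-10
= 2.1671e-25 kg*m/s

2.1671e-25


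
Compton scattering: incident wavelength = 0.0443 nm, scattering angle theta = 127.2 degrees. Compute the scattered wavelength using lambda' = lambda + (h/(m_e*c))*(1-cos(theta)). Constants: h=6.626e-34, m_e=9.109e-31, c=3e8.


Compton wavelength: h/(m_e*c) = 2.4247e-12 m
d_lambda = 2.4247e-12 * (1 - cos(127.2 deg))
= 2.4247e-12 * 1.604599
= 3.8907e-12 m = 0.003891 nm
lambda' = 0.0443 + 0.003891
= 0.048191 nm

0.048191


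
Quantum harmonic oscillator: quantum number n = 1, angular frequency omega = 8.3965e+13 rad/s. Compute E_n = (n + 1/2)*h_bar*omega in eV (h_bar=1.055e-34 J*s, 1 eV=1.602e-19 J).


E = (n + 1/2) * h_bar * omega
= (1 + 0.5) * 1.055e-34 * 8.3965e+13
= 1.5 * 8.8583e-21
= 1.3287e-20 J
= 0.0829 eV

0.0829


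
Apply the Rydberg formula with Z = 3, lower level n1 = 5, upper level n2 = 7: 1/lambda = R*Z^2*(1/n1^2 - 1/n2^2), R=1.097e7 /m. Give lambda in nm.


1/lambda = R * Z^2 * (1/n1^2 - 1/n2^2)
= 1.097e7 * 3^2 * (1/5^2 - 1/7^2)
= 1.097e7 * 9 * (0.04 - 0.020408)
= 1.9343e+06 /m
lambda = 1 / 1.9343e+06
= 516.9823 nm

516.9823


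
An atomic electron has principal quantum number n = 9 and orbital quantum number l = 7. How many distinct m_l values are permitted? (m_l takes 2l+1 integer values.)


m_l ranges from -l to +l in integer steps
So m_l goes from -7 to +7
Count = 2l + 1 = 2*7 + 1
= 15

15


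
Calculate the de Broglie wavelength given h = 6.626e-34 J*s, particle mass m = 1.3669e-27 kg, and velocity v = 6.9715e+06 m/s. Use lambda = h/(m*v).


lambda = h / (m * v)
= 6.626e-34 / (1.3669e-27 * 6.9715e+06)
= 6.626e-34 / 9.5293e-21
= 6.9533e-14 m

6.9533e-14


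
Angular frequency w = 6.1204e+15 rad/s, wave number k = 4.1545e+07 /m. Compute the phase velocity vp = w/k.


vp = w / k
= 6.1204e+15 / 4.1545e+07
= 1.4732e+08 m/s

1.4732e+08


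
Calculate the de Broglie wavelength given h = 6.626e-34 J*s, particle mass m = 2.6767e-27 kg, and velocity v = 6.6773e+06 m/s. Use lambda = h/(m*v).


lambda = h / (m * v)
= 6.626e-34 / (2.6767e-27 * 6.6773e+06)
= 6.626e-34 / 1.7873e-20
= 3.7072e-14 m

3.7072e-14


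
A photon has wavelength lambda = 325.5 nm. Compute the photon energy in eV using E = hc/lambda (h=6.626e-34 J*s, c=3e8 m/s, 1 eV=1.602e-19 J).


E = hc / lambda
= (6.626e-34)(3e8) / (325.5e-9)
= 1.9878e-25 / 3.2550e-07
= 6.1069e-19 J
Converting to eV: 6.1069e-19 / 1.602e-19
= 3.8121 eV

3.8121


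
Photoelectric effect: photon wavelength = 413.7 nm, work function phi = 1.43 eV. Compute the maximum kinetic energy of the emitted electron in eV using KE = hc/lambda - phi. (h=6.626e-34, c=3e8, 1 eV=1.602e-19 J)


E_photon = hc / lambda
= (6.626e-34)(3e8) / (413.7e-9)
= 4.8049e-19 J
= 2.9993 eV
KE = E_photon - phi
= 2.9993 - 1.43
= 1.5693 eV

1.5693


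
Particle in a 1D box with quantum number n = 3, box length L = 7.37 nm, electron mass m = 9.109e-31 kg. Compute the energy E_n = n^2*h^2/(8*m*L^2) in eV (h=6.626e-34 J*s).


E = n^2 * h^2 / (8 * m * L^2)
= 3^2 * (6.626e-34)^2 / (8 * 9.109e-31 * (7.37e-9)^2)
= 9 * 4.3904e-67 / (8 * 9.109e-31 * 5.4317e-17)
= 9.9827e-21 J
= 0.0623 eV

0.0623


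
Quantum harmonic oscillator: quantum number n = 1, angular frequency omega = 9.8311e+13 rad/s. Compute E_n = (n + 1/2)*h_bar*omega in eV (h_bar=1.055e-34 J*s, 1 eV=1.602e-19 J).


E = (n + 1/2) * h_bar * omega
= (1 + 0.5) * 1.055e-34 * 9.8311e+13
= 1.5 * 1.0372e-20
= 1.5558e-20 J
= 0.0971 eV

0.0971


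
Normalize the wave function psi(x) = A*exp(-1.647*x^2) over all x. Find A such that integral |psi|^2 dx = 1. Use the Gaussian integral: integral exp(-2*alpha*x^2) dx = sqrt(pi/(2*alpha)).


integral |psi|^2 dx = A^2 * sqrt(pi/(2*alpha)) = 1
A^2 = sqrt(2*alpha/pi)
= sqrt(2 * 1.647 / pi)
= 1.023969
A = sqrt(1.023969)
= 1.0119

1.0119


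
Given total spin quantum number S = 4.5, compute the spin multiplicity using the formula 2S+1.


Spin multiplicity = 2S + 1
= 2 * 4.5 + 1
= 9.0 + 1
= 10

10


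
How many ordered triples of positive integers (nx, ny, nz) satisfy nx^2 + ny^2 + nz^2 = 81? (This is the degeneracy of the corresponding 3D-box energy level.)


Enumerate all (nx, ny, nz) with nx^2 + ny^2 + nz^2 = 81:
(1,4,8)
(1,8,4)
(3,6,6)
(4,1,8)
(4,4,7)
(4,7,4)
(4,8,1)
(6,3,6)
(6,6,3)
(7,4,4)
(8,1,4)
(8,4,1)
Total degeneracy = 12

12


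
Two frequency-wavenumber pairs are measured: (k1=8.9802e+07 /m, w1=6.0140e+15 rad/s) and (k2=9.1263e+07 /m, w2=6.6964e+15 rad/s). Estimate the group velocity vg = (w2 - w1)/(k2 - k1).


vg = (w2 - w1) / (k2 - k1)
= (6.6964e+15 - 6.0140e+15) / (9.1263e+07 - 8.9802e+07)
= 6.8240e+14 / 1.4610e+06
= 4.6708e+08 m/s

4.6708e+08


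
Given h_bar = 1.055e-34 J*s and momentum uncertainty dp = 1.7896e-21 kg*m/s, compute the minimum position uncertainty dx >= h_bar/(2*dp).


dx = h_bar / (2 * dp)
= 1.055e-34 / (2 * 1.7896e-21)
= 1.055e-34 / 3.5792e-21
= 2.9476e-14 m

2.9476e-14


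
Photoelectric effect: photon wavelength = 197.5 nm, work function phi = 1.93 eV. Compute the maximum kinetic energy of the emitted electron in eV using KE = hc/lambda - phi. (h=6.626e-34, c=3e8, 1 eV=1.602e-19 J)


E_photon = hc / lambda
= (6.626e-34)(3e8) / (197.5e-9)
= 1.0065e-18 J
= 6.2827 eV
KE = E_photon - phi
= 6.2827 - 1.93
= 4.3527 eV

4.3527


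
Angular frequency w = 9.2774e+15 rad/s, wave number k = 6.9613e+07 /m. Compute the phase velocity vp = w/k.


vp = w / k
= 9.2774e+15 / 6.9613e+07
= 1.3327e+08 m/s

1.3327e+08


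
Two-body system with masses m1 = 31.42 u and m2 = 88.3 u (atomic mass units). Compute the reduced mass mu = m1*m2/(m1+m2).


mu = m1 * m2 / (m1 + m2)
= 31.42 * 88.3 / (31.42 + 88.3)
= 2774.386 / 119.72
= 23.174 u

23.174


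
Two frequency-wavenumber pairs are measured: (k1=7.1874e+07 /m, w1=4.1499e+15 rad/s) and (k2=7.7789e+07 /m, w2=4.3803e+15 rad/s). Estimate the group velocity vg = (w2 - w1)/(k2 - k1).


vg = (w2 - w1) / (k2 - k1)
= (4.3803e+15 - 4.1499e+15) / (7.7789e+07 - 7.1874e+07)
= 2.3040e+14 / 5.9150e+06
= 3.8952e+07 m/s

3.8952e+07


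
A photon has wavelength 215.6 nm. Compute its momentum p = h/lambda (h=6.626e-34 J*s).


p = h / lambda
= 6.626e-34 / (215.6e-9)
= 6.626e-34 / 2.1560e-07
= 3.0733e-27 kg*m/s

3.0733e-27


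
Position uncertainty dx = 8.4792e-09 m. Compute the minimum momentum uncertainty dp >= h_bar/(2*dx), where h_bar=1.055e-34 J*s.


dp = h_bar / (2 * dx)
= 1.055e-34 / (2 * 8.4792e-09)
= 1.055e-34 / 1.6958e-08
= 6.2211e-27 kg*m/s

6.2211e-27


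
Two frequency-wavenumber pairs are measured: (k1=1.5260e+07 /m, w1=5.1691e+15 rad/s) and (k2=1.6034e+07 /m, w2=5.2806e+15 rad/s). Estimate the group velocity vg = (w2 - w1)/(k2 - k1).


vg = (w2 - w1) / (k2 - k1)
= (5.2806e+15 - 5.1691e+15) / (1.6034e+07 - 1.5260e+07)
= 1.1150e+14 / 7.7400e+05
= 1.4406e+08 m/s

1.4406e+08


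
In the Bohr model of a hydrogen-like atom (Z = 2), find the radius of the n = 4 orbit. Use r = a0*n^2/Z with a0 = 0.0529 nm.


r = a0 * n^2 / Z
= 0.0529 * 4^2 / 2
= 0.0529 * 16 / 2
= 0.4232 nm

0.4232


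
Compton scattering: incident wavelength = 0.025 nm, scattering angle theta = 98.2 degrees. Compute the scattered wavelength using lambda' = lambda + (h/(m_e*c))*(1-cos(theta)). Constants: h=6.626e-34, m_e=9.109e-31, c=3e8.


Compton wavelength: h/(m_e*c) = 2.4247e-12 m
d_lambda = 2.4247e-12 * (1 - cos(98.2 deg))
= 2.4247e-12 * 1.142629
= 2.7705e-12 m = 0.002771 nm
lambda' = 0.025 + 0.002771
= 0.027771 nm

0.027771


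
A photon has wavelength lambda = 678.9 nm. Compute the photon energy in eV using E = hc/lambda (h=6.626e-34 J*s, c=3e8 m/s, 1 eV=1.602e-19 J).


E = hc / lambda
= (6.626e-34)(3e8) / (678.9e-9)
= 1.9878e-25 / 6.7890e-07
= 2.9280e-19 J
Converting to eV: 2.9280e-19 / 1.602e-19
= 1.8277 eV

1.8277


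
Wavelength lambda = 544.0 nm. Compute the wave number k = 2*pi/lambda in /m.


k = 2 * pi / lambda
= 6.2832 / (544.0e-9)
= 6.2832 / 5.4400e-07
= 1.1550e+07 /m

1.1550e+07


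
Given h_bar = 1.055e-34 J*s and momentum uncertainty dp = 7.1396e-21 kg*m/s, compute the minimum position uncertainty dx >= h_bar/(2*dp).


dx = h_bar / (2 * dp)
= 1.055e-34 / (2 * 7.1396e-21)
= 1.055e-34 / 1.4279e-20
= 7.3884e-15 m

7.3884e-15


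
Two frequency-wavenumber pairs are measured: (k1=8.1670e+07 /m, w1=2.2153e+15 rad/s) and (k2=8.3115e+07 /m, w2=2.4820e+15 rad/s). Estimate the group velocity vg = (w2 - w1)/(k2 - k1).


vg = (w2 - w1) / (k2 - k1)
= (2.4820e+15 - 2.2153e+15) / (8.3115e+07 - 8.1670e+07)
= 2.6670e+14 / 1.4450e+06
= 1.8457e+08 m/s

1.8457e+08


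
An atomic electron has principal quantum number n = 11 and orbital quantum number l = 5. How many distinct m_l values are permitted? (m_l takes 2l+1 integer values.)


m_l ranges from -l to +l in integer steps
So m_l goes from -5 to +5
Count = 2l + 1 = 2*5 + 1
= 11

11


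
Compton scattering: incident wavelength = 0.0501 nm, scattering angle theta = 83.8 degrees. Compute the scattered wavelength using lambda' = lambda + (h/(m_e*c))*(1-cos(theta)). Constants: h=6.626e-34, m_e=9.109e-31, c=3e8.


Compton wavelength: h/(m_e*c) = 2.4247e-12 m
d_lambda = 2.4247e-12 * (1 - cos(83.8 deg))
= 2.4247e-12 * 0.892001
= 2.1628e-12 m = 0.002163 nm
lambda' = 0.0501 + 0.002163
= 0.052263 nm

0.052263


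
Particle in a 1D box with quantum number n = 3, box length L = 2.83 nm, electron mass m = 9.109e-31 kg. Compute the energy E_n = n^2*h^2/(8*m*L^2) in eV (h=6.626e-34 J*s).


E = n^2 * h^2 / (8 * m * L^2)
= 3^2 * (6.626e-34)^2 / (8 * 9.109e-31 * (2.83e-9)^2)
= 9 * 4.3904e-67 / (8 * 9.109e-31 * 8.0089e-18)
= 6.7704e-20 J
= 0.4226 eV

0.4226


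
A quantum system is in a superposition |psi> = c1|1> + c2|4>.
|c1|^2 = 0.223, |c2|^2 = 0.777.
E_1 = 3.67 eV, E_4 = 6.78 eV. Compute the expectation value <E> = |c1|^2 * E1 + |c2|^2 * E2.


<E> = |c1|^2 * E1 + |c2|^2 * E2
= 0.223 * 3.67 + 0.777 * 6.78
= 0.8184 + 5.2681
= 6.0865 eV

6.0865


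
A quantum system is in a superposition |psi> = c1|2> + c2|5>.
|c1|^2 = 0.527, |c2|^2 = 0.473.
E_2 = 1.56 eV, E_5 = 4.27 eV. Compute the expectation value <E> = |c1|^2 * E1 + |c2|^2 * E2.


<E> = |c1|^2 * E1 + |c2|^2 * E2
= 0.527 * 1.56 + 0.473 * 4.27
= 0.8221 + 2.0197
= 2.8418 eV

2.8418


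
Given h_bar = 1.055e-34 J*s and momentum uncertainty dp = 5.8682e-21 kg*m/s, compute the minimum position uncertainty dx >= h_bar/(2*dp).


dx = h_bar / (2 * dp)
= 1.055e-34 / (2 * 5.8682e-21)
= 1.055e-34 / 1.1736e-20
= 8.9891e-15 m

8.9891e-15


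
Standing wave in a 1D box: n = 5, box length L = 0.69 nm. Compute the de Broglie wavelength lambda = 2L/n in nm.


lambda = 2L / n
= 2 * 0.69 / 5
= 1.38 / 5
= 0.276 nm

0.276


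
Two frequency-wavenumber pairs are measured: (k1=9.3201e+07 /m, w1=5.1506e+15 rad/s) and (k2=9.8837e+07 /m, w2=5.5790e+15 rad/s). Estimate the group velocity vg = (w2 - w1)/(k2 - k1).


vg = (w2 - w1) / (k2 - k1)
= (5.5790e+15 - 5.1506e+15) / (9.8837e+07 - 9.3201e+07)
= 4.2840e+14 / 5.6360e+06
= 7.6011e+07 m/s

7.6011e+07


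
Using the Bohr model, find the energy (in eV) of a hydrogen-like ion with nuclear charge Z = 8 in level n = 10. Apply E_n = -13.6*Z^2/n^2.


E_n = -13.6 * Z^2 / n^2
= -13.6 * 8^2 / 10^2
= -13.6 * 64 / 100
= -8.704 eV

-8.704


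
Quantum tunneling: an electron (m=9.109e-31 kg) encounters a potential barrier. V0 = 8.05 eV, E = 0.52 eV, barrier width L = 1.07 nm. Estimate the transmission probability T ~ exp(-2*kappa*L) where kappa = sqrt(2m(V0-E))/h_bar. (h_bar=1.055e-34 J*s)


V0 - E = 7.53 eV = 1.2063e-18 J
kappa = sqrt(2 * m * (V0-E)) / h_bar
= sqrt(2 * 9.109e-31 * 1.2063e-18) / 1.055e-34
= 1.4052e+10 /m
2*kappa*L = 2 * 1.4052e+10 * 1.07e-9
= 30.0705
T = exp(-30.0705) = 8.720775e-14

8.720775e-14


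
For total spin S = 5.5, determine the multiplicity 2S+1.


Spin multiplicity = 2S + 1
= 2 * 5.5 + 1
= 11.0 + 1
= 12

12


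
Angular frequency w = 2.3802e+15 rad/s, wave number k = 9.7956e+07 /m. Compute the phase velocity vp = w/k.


vp = w / k
= 2.3802e+15 / 9.7956e+07
= 2.4299e+07 m/s

2.4299e+07


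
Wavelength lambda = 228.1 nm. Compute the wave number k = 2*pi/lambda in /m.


k = 2 * pi / lambda
= 6.2832 / (228.1e-9)
= 6.2832 / 2.2810e-07
= 2.7546e+07 /m

2.7546e+07


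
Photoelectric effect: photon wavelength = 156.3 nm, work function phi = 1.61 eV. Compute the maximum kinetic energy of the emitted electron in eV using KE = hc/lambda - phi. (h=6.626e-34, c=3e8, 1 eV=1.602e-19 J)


E_photon = hc / lambda
= (6.626e-34)(3e8) / (156.3e-9)
= 1.2718e-18 J
= 7.9387 eV
KE = E_photon - phi
= 7.9387 - 1.61
= 6.3287 eV

6.3287


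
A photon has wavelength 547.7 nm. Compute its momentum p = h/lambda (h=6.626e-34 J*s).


p = h / lambda
= 6.626e-34 / (547.7e-9)
= 6.626e-34 / 5.4770e-07
= 1.2098e-27 kg*m/s

1.2098e-27


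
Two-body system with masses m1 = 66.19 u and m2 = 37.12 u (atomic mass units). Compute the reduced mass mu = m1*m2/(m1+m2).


mu = m1 * m2 / (m1 + m2)
= 66.19 * 37.12 / (66.19 + 37.12)
= 2456.9728 / 103.31
= 23.7825 u

23.7825


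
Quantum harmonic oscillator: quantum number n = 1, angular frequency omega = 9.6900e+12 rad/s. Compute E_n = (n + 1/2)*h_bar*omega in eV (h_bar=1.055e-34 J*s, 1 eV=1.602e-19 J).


E = (n + 1/2) * h_bar * omega
= (1 + 0.5) * 1.055e-34 * 9.6900e+12
= 1.5 * 1.0223e-21
= 1.5334e-21 J
= 0.0096 eV

0.0096


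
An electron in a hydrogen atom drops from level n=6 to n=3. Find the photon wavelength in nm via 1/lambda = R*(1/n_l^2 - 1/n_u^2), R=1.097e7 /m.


1/lambda = R * (1/n_l^2 - 1/n_u^2)
= 1.097e7 * (1/3^2 - 1/6^2)
= 1.097e7 * (0.111111 - 0.027778)
= 1.097e7 * 0.083333
= 9.1417e+05 /m
lambda = 1 / 9.1417e+05 = 1093.8924 nm

1093.8924


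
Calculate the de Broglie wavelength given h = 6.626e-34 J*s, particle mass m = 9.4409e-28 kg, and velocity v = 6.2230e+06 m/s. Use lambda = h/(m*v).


lambda = h / (m * v)
= 6.626e-34 / (9.4409e-28 * 6.2230e+06)
= 6.626e-34 / 5.8751e-21
= 1.1278e-13 m

1.1278e-13
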